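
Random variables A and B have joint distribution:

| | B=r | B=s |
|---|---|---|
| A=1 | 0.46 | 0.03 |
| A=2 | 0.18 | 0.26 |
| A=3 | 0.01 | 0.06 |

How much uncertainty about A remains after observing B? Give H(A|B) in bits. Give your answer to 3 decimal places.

0.994 bits

Chain rule: H(A|B) = H(A,B) − H(B).
Marginals: p(A) = (0.4900, 0.4400, 0.0700), p(B) = (0.6500, 0.3500).
H(A,B) = 1.9277 bits; H(B) = 0.9341 bits.
H(A|B) = 1.9277 − 0.9341 = 0.994 bits.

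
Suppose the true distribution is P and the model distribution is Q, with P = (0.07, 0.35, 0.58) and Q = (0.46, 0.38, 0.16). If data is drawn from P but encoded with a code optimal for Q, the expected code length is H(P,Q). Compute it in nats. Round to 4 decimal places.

H(P,Q) = −Σ p·ln q.
  −0.07·ln(0.46) = 0.05436
  −0.35·ln(0.38) = 0.33865
  −0.58·ln(0.16) = 1.06290
H(P,Q) = 1.4559 nats.

1.4559 nats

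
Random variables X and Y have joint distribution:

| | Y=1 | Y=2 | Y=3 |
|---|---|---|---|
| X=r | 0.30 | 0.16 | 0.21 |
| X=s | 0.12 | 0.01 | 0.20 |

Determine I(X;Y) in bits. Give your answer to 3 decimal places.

Marginals: p(X) = (0.6700, 0.3300), p(Y) = (0.4200, 0.1700, 0.4100).
I(X;Y) = Σ p(x,y)·log₂[p(x,y)/(p(x)p(y))].
  (r,1): 0.30·log₂(1.0661) = 0.0277
  (r,2): 0.16·log₂(1.4047) = 0.0784
  (r,3): 0.21·log₂(0.7645) = -0.0814
  (s,1): 0.12·log₂(0.8658) = -0.0249
  (s,2): 0.01·log₂(0.1783) = -0.0249
  (s,3): 0.20·log₂(1.4782) = 0.1128
Sum = 0.088 bits.

0.088 bits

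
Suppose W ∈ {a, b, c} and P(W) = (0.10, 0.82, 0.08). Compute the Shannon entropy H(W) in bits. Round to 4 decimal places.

H(W) = −Σ p·log₂ p.
  −(0.10)·log₂(0.10) = 0.33219
  −(0.82)·log₂(0.82) = 0.23477
  −(0.08)·log₂(0.08) = 0.29151
Sum: 0.33219 + 0.23477 + 0.29151 = 0.8585 bits.

0.8585 bits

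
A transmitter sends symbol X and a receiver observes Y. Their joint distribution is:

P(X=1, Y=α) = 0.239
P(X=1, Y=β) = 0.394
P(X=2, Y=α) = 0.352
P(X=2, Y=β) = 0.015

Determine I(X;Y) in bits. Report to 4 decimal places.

Marginals: p(X) = (0.6330, 0.3670), p(Y) = (0.5910, 0.4090).
I(X;Y) = H(X) + H(Y) − H(X,Y).
H(X) = 0.9483, H(Y) = 0.9760, H(X,Y) = 1.6441.
I(X;Y) = 0.9483 + 0.9760 − 1.6441 = 0.2802 bits.

0.2802 bits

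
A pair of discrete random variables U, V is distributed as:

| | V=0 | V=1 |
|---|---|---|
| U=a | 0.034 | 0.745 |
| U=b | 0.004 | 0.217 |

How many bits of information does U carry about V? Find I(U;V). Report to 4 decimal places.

0.0026 bits

Marginals: p(U) = (0.7790, 0.2210), p(V) = (0.0380, 0.9620).
I(U;V) = H(U) + H(V) − H(U,V).
H(U) = 0.7620, H(V) = 0.2330, H(U,V) = 0.9924.
I(U;V) = 0.7620 + 0.2330 − 0.9924 = 0.0026 bits.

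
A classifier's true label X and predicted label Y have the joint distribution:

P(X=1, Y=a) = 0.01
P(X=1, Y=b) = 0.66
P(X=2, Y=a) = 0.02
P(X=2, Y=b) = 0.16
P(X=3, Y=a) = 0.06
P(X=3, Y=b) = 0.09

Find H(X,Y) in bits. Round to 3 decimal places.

H(X,Y) = −Σ p(x,y)·log₂ p(x,y) over all 6 cells.
  cell (1,a): −0.01·log₂0.01 = 0.0664
  cell (1,b): −0.66·log₂0.66 = 0.3956
  cell (2,a): −0.02·log₂0.02 = 0.1129
  cell (2,b): −0.16·log₂0.16 = 0.4230
  cell (3,a): −0.06·log₂0.06 = 0.2435
  cell (3,b): −0.09·log₂0.09 = 0.3127
Sum = 1.554 bits.

1.554 bits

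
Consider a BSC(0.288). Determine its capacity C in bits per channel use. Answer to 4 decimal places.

0.1339 bits

Binary symmetric channel: C = 1 − h₂(ε) where h₂ is the binary entropy function.
h₂(0.288) = −0.288·log₂0.288 − 0.712·log₂0.712 = 0.8661.
C = 1 − 0.8661 = 0.1339 bits per channel use.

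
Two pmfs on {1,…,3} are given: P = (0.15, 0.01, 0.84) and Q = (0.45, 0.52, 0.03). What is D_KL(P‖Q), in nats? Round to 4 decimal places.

D(P‖Q) = Σ p·ln(p/q).
  0.15·ln(0.15/0.45) = -0.16479
  0.01·ln(0.01/0.52) = -0.03951
  0.84·ln(0.84/0.03) = 2.79905
D(P‖Q) = 2.5947 nats.

2.5947 nats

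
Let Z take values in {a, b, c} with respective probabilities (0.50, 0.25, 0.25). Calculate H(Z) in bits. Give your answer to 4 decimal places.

H(Z) = −Σ p·log₂ p.
  −(0.50)·log₂(0.50) = 0.50000
  −(0.25)·log₂(0.25) = 0.50000
  −(0.25)·log₂(0.25) = 0.50000
Sum: 0.50000 + 0.50000 + 0.50000 = 1.5000 bits.

1.5000 bits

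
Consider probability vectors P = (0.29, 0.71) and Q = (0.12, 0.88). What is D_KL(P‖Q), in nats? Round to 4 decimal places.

0.1035 nats

D(P‖Q) = Σ p·ln(p/q).
  0.29·ln(0.29/0.12) = 0.25589
  0.71·ln(0.71/0.88) = -0.15241
D(P‖Q) = 0.1035 nats.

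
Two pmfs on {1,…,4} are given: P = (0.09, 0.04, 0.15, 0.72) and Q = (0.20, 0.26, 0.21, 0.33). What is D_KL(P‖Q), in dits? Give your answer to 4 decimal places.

D(P‖Q) = Σ p·log₁₀(p/q).
  0.09·log₁₀(0.09/0.20) = -0.03121
  0.04·log₁₀(0.04/0.26) = -0.03252
  0.15·log₁₀(0.15/0.21) = -0.02192
  0.72·log₁₀(0.72/0.33) = 0.24395
D(P‖Q) = 0.1583 dits.

0.1583 dits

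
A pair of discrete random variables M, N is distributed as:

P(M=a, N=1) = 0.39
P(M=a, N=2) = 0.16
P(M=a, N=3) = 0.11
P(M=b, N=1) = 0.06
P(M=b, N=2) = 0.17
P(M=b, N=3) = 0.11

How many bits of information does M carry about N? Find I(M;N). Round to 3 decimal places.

0.120 bits

Marginals: p(M) = (0.6600, 0.3400), p(N) = (0.4500, 0.3300, 0.2200).
I(M;N) = Σ p(x,y)·log₂[p(x,y)/(p(x)p(y))].
  (a,1): 0.39·log₂(1.3131) = 0.1533
  (a,2): 0.16·log₂(0.7346) = -0.0712
  (a,3): 0.11·log₂(0.7576) = -0.0441
  (b,1): 0.06·log₂(0.3922) = -0.0810
  (b,2): 0.17·log₂(1.5152) = 0.1019
  (b,3): 0.11·log₂(1.4706) = 0.0612
Sum = 0.120 bits.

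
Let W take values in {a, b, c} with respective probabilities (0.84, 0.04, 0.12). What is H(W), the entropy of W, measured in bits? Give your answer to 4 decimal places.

0.7641 bits

H(W) = −Σ p·log₂ p.
  −(0.84)·log₂(0.84) = 0.21129
  −(0.04)·log₂(0.04) = 0.18575
  −(0.12)·log₂(0.12) = 0.36707
Sum: 0.21129 + 0.18575 + 0.36707 = 0.7641 bits.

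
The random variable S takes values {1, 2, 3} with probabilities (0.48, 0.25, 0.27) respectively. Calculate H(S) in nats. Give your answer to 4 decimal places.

H(S) = −Σ p·ln p.
  −(0.48)·ln(0.48) = 0.35231
  −(0.25)·ln(0.25) = 0.34657
  −(0.27)·ln(0.27) = 0.35352
Sum: 0.35231 + 0.34657 + 0.35352 = 1.0524 nats.

1.0524 nats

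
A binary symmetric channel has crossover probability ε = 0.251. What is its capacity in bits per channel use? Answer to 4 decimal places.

0.1871 bits

Binary symmetric channel: C = 1 − h₂(ε) where h₂ is the binary entropy function.
h₂(0.251) = −0.251·log₂0.251 − 0.749·log₂0.749 = 0.8129.
C = 1 − 0.8129 = 0.1871 bits per channel use.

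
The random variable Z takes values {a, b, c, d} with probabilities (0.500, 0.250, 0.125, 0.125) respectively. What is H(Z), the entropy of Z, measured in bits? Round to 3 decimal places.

1.750 bits

H(Z) = −Σ p·log₂ p.
  −(0.500)·log₂(0.500) = 0.5000
  −(0.250)·log₂(0.250) = 0.5000
  −(0.125)·log₂(0.125) = 0.3750
  −(0.125)·log₂(0.125) = 0.3750
Sum: 0.5000 + 0.5000 + 0.3750 + 0.3750 = 1.750 bits.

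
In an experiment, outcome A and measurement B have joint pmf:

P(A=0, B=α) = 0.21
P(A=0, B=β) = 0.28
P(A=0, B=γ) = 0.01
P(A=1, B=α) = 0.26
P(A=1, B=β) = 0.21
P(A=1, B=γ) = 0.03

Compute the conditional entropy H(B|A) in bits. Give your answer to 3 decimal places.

Marginals: p(A) = (0.5000, 0.5000), p(B) = (0.4700, 0.4900, 0.0400).
H(B|A) = Σ p(A) · H(B|A=·).
  A=0: p=0.5000, H(B|A=0) = 1.1070
  A=1: p=0.5000, H(B|A=1) = 1.2598
Weighted sum = 1.183 bits.

1.183 bits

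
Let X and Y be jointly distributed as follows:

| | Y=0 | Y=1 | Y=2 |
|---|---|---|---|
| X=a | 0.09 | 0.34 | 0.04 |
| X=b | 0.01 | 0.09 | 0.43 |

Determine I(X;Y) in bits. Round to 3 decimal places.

Marginals: p(X) = (0.4700, 0.5300), p(Y) = (0.1000, 0.4300, 0.4700).
I(X;Y) = H(X) + H(Y) − H(X,Y).
H(X) = 0.9974, H(Y) = 1.3677, H(X,Y) = 1.9302.
I(X;Y) = 0.9974 + 1.3677 − 1.9302 = 0.435 bits.

0.435 bits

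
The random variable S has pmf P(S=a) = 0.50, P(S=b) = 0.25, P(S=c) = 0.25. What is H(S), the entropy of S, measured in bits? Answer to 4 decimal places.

H(S) = −Σ p·log₂ p.
  −(0.50)·log₂(0.50) = 0.50000
  −(0.25)·log₂(0.25) = 0.50000
  −(0.25)·log₂(0.25) = 0.50000
Sum: 0.50000 + 0.50000 + 0.50000 = 1.5000 bits.

1.5000 bits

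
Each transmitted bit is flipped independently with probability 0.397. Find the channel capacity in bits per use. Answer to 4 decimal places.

Binary symmetric channel: C = 1 − h₂(ε) where h₂ is the binary entropy function.
h₂(0.397) = −0.397·log₂0.397 − 0.603·log₂0.603 = 0.9692.
C = 1 − 0.9692 = 0.0308 bits per channel use.

0.0308 bits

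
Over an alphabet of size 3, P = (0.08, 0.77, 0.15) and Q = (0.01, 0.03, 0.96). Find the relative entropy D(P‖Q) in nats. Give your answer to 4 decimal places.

2.3867 nats

D(P‖Q) = Σ p·ln(p/q).
  0.08·ln(0.08/0.01) = 0.16636
  0.77·ln(0.77/0.03) = 2.49880
  0.15·ln(0.15/0.96) = -0.27844
D(P‖Q) = 2.3867 nats.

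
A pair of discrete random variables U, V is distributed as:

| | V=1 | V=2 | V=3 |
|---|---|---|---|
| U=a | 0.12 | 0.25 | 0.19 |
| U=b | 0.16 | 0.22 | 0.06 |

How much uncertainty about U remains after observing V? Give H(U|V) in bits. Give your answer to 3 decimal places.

Marginals: p(U) = (0.5600, 0.4400), p(V) = (0.2800, 0.4700, 0.2500).
H(U|V) = Σ p(V) · H(U|V=·).
  V=1: p=0.2800, H(U|V=1) = 0.9852
  V=2: p=0.4700, H(U|V=2) = 0.9971
  V=3: p=0.2500, H(U|V=3) = 0.7950
Weighted sum = 0.943 bits.

0.943 bits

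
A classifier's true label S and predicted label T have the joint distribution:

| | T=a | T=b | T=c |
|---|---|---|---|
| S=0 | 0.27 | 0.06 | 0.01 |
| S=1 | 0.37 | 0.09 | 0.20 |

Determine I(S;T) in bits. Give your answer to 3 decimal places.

Marginals: p(S) = (0.3400, 0.6600), p(T) = (0.6400, 0.1500, 0.2100).
I(S;T) = H(S) + H(T) − H(S,T).
H(S) = 0.9248, H(T) = 1.2954, H(S,T) = 2.1278.
I(S;T) = 0.9248 + 1.2954 − 2.1278 = 0.092 bits.

0.092 bits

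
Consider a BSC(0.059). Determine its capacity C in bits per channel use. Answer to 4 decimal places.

0.6765 bits

Binary symmetric channel: C = 1 − h₂(ε) where h₂ is the binary entropy function.
h₂(0.059) = −0.059·log₂0.059 − 0.941·log₂0.941 = 0.3235.
C = 1 − 0.3235 = 0.6765 bits per channel use.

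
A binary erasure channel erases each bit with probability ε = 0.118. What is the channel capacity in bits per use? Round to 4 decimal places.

0.8820 bits

Binary erasure channel: capacity C = 1 − ε.
C = 1 − 0.118 = 0.8820 bits per channel use.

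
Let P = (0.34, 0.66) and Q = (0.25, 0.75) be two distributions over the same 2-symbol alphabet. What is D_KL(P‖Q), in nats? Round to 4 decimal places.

D(P‖Q) = Σ p·ln(p/q).
  0.34·ln(0.34/0.25) = 0.10454
  0.66·ln(0.66/0.75) = -0.08437
D(P‖Q) = 0.0202 nats.

0.0202 nats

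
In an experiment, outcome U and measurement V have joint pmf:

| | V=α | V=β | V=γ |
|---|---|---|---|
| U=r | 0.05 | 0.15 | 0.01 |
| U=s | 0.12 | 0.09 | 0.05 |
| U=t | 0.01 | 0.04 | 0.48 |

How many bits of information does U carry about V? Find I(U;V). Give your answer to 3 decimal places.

0.554 bits

Marginals: p(U) = (0.2100, 0.2600, 0.5300), p(V) = (0.1800, 0.2800, 0.5400).
I(U;V) = Σ p(x,y)·log₂[p(x,y)/(p(x)p(y))].
  (r,α): 0.05·log₂(1.3228) = 0.0202
  (r,β): 0.15·log₂(2.5510) = 0.2027
  (r,γ): 0.01·log₂(0.0882) = -0.0350
  (s,α): 0.12·log₂(2.5641) = 0.1630
  (s,β): 0.09·log₂(1.2363) = 0.0275
  (s,γ): 0.05·log₂(0.3561) = -0.0745
  (t,α): 0.01·log₂(0.1048) = -0.0325
  (t,β): 0.04·log₂(0.2695) = -0.0757
  (t,γ): 0.48·log₂(1.6771) = 0.3581
Sum = 0.554 bits.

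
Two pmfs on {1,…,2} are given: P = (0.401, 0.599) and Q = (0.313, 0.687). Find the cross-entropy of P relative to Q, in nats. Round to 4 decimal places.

0.6907 nats

H(P,Q) = −Σ p·ln q.
  −0.401·ln(0.313) = 0.46578
  −0.599·ln(0.687) = 0.22488
H(P,Q) = 0.6907 nats.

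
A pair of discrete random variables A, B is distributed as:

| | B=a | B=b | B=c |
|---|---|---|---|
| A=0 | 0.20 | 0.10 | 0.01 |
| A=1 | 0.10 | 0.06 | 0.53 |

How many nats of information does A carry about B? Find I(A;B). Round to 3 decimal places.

Marginals: p(A) = (0.3100, 0.6900), p(B) = (0.3000, 0.1600, 0.5400).
I(A;B) = H(A) + H(B) − H(A,B).
H(A) = 0.6191, H(B) = 0.9871, H(A,B) = 1.3337.
I(A;B) = 0.6191 + 0.9871 − 1.3337 = 0.272 nats.

0.272 nats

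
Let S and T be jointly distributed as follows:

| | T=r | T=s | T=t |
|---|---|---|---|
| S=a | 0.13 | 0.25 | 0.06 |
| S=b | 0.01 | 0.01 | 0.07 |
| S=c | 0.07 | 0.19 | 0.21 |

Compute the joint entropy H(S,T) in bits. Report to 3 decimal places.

2.724 bits

H(S,T) = −Σ p(x,y)·log₂ p(x,y) over all 9 cells.
  cell (a,r): −0.13·log₂0.13 = 0.3826
  cell (a,s): −0.25·log₂0.25 = 0.5000
  cell (a,t): −0.06·log₂0.06 = 0.2435
  cell (b,r): −0.01·log₂0.01 = 0.0664
  cell (b,s): −0.01·log₂0.01 = 0.0664
  cell (b,t): −0.07·log₂0.07 = 0.2686
  cell (c,r): −0.07·log₂0.07 = 0.2686
  cell (c,s): −0.19·log₂0.19 = 0.4552
  cell (c,t): −0.21·log₂0.21 = 0.4728
Sum = 2.724 bits.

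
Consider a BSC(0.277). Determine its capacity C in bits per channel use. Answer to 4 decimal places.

0.1487 bits

Binary symmetric channel: C = 1 − h₂(ε) where h₂ is the binary entropy function.
h₂(0.277) = −0.277·log₂0.277 − 0.723·log₂0.723 = 0.8513.
C = 1 − 0.8513 = 0.1487 bits per channel use.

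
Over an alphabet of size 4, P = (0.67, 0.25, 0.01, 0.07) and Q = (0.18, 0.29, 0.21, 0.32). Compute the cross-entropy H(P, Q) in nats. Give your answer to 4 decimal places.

1.5538 nats

H(P,Q) = −Σ p·ln q.
  −0.67·ln(0.18) = 1.14891
  −0.25·ln(0.29) = 0.30947
  −0.01·ln(0.21) = 0.01561
  −0.07·ln(0.32) = 0.07976
H(P,Q) = 1.5538 nats.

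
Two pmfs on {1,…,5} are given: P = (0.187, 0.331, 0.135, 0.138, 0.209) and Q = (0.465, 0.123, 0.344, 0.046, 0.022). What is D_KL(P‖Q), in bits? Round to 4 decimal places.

0.9423 bits

D(P‖Q) = Σ p·log₂(p/q).
  0.187·log₂(0.187/0.465) = -0.24575
  0.331·log₂(0.331/0.123) = 0.47273
  0.135·log₂(0.135/0.344) = -0.18218
  0.138·log₂(0.138/0.046) = 0.21872
  0.209·log₂(0.209/0.022) = 0.67882
D(P‖Q) = 0.9423 bits.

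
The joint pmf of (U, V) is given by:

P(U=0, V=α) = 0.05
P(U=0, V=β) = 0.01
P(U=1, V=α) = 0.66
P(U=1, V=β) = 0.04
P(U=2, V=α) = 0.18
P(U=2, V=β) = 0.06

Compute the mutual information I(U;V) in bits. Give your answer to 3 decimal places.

0.045 bits

Marginals: p(U) = (0.0600, 0.7000, 0.2400), p(V) = (0.8900, 0.1100).
I(U;V) = H(U) + H(V) − H(U,V).
H(U) = 1.0979, H(V) = 0.4999, H(U,V) = 1.5528.
I(U;V) = 1.0979 + 0.4999 − 1.5528 = 0.045 bits.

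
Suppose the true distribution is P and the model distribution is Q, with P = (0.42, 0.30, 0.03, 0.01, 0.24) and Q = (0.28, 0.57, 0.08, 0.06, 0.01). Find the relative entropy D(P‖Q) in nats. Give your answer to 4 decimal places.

D(P‖Q) = Σ p·ln(p/q).
  0.42·ln(0.42/0.28) = 0.17030
  0.30·ln(0.30/0.57) = -0.19256
  0.03·ln(0.03/0.08) = -0.02942
  0.01·ln(0.01/0.06) = -0.01792
  0.24·ln(0.24/0.01) = 0.76273
D(P‖Q) = 0.6931 nats.

0.6931 nats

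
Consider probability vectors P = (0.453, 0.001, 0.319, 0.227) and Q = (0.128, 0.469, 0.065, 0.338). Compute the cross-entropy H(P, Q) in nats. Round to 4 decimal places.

2.0502 nats

H(P,Q) = −Σ p·ln q.
  −0.453·ln(0.128) = 0.93124
  −0.001·ln(0.469) = 0.00076
  −0.319·ln(0.065) = 0.87194
  −0.227·ln(0.338) = 0.24623
H(P,Q) = 2.0502 nats.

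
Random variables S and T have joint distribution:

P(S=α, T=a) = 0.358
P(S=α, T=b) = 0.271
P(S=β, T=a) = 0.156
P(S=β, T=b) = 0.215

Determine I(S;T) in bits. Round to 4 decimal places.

0.0149 bits

Marginals: p(S) = (0.6290, 0.3710), p(T) = (0.5140, 0.4860).
I(S;T) = Σ p(x,y)·log₂[p(x,y)/(p(x)p(y))].
  (α,a): 0.358·log₂(1.1073) = 0.05265
  (α,b): 0.271·log₂(0.8865) = -0.04710
  (β,a): 0.156·log₂(0.8181) = -0.04520
  (β,b): 0.215·log₂(1.1924) = 0.05459
Sum = 0.0149 bits.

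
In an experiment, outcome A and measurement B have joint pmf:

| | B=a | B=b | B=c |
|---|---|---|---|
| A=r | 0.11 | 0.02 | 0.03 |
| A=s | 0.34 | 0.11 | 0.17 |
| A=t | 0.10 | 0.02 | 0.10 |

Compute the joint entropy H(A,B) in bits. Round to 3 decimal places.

H(A,B) = −Σ p(x,y)·log₂ p(x,y) over all 9 cells.
  cell (r,a): −0.11·log₂0.11 = 0.3503
  cell (r,b): −0.02·log₂0.02 = 0.1129
  cell (r,c): −0.03·log₂0.03 = 0.1518
  cell (s,a): −0.34·log₂0.34 = 0.5292
  cell (s,b): −0.11·log₂0.11 = 0.3503
  cell (s,c): −0.17·log₂0.17 = 0.4346
  cell (t,a): −0.10·log₂0.10 = 0.3322
  cell (t,b): −0.02·log₂0.02 = 0.1129
  cell (t,c): −0.10·log₂0.10 = 0.3322
Sum = 2.706 bits.

2.706 bits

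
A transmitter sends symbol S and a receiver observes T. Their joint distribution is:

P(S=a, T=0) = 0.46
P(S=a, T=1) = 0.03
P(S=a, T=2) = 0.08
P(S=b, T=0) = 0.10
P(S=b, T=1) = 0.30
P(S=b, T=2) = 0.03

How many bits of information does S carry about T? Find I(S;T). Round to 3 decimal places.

0.369 bits

Marginals: p(S) = (0.5700, 0.4300), p(T) = (0.5600, 0.3300, 0.1100).
I(S;T) = H(S) + H(T) − H(S,T).
H(S) = 0.9858, H(T) = 1.3465, H(S,T) = 1.9637.
I(S;T) = 0.9858 + 1.3465 − 1.9637 = 0.369 bits.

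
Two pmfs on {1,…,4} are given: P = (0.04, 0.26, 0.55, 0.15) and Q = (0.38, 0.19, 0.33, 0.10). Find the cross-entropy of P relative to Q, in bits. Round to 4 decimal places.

H(P,Q) = −Σ p·log₂ q.
  −0.04·log₂(0.38) = 0.05584
  −0.26·log₂(0.19) = 0.62294
  −0.55·log₂(0.33) = 0.87970
  −0.15·log₂(0.10) = 0.49829
H(P,Q) = 2.0568 bits.

2.0568 bits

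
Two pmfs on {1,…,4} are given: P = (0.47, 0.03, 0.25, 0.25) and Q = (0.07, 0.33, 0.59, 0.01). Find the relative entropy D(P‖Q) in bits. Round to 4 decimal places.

2.0387 bits

D(P‖Q) = Σ p·log₂(p/q).
  0.47·log₂(0.47/0.07) = 1.29120
  0.03·log₂(0.03/0.33) = -0.10378
  0.25·log₂(0.25/0.59) = -0.30970
  0.25·log₂(0.25/0.01) = 1.16096
D(P‖Q) = 2.0387 bits.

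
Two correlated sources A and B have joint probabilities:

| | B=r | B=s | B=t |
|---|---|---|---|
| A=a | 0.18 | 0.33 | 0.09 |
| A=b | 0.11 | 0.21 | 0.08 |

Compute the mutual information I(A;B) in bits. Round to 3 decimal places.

Marginals: p(A) = (0.6000, 0.4000), p(B) = (0.2900, 0.5400, 0.1700).
I(A;B) = H(A) + H(B) − H(A,B).
H(A) = 0.9710, H(B) = 1.4325, H(A,B) = 2.4004.
I(A;B) = 0.9710 + 1.4325 − 2.4004 = 0.003 bits.

0.003 bits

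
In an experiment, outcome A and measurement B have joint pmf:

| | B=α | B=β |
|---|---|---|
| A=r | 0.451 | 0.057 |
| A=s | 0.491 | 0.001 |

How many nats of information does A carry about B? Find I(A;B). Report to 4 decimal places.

Marginals: p(A) = (0.5080, 0.4920), p(B) = (0.9420, 0.0580).
I(A;B) = Σ p(x,y)·ln[p(x,y)/(p(x)p(y))].
  (r,α): 0.451·ln(0.9425) = -0.02673
  (r,β): 0.057·ln(1.9346) = 0.03761
  (s,α): 0.491·ln(1.0594) = 0.02834
  (s,β): 0.001·ln(0.0350) = -0.00335
Sum = 0.0359 nats.

0.0359 nats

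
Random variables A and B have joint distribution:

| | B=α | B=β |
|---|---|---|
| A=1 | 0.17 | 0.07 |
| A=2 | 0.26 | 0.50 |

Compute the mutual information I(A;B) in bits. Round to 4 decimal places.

0.0724 bits

Marginals: p(A) = (0.2400, 0.7600), p(B) = (0.4300, 0.5700).
I(A;B) = H(A) + H(B) − H(A,B).
H(A) = 0.7950, H(B) = 0.9858, H(A,B) = 1.7084.
I(A;B) = 0.7950 + 0.9858 − 1.7084 = 0.0724 bits.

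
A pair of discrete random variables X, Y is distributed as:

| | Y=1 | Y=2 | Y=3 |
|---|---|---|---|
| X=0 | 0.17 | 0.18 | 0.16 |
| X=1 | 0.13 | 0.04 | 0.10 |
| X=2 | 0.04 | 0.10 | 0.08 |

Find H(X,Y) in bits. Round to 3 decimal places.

3.013 bits

H(X,Y) = −Σ p(x,y)·log₂ p(x,y) over all 9 cells.
  cell (0,1): −0.17·log₂0.17 = 0.4346
  cell (0,2): −0.18·log₂0.18 = 0.4453
  cell (0,3): −0.16·log₂0.16 = 0.4230
  cell (1,1): −0.13·log₂0.13 = 0.3826
  cell (1,2): −0.04·log₂0.04 = 0.1858
  cell (1,3): −0.10·log₂0.10 = 0.3322
  cell (2,1): −0.04·log₂0.04 = 0.1858
  cell (2,2): −0.10·log₂0.10 = 0.3322
  cell (2,3): −0.08·log₂0.08 = 0.2915
Sum = 3.013 bits.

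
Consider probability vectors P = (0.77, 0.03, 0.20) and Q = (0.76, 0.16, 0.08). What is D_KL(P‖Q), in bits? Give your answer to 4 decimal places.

0.2065 bits

D(P‖Q) = Σ p·log₂(p/q).
  0.77·log₂(0.77/0.76) = 0.01452
  0.03·log₂(0.03/0.16) = -0.07245
  0.20·log₂(0.20/0.08) = 0.26439
D(P‖Q) = 0.2065 bits.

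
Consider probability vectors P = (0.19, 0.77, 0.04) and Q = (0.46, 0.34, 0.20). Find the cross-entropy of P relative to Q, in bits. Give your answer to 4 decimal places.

H(P,Q) = −Σ p·log₂ q.
  −0.19·log₂(0.46) = 0.21286
  −0.77·log₂(0.34) = 1.19842
  −0.04·log₂(0.20) = 0.09288
H(P,Q) = 1.5042 bits.

1.5042 bits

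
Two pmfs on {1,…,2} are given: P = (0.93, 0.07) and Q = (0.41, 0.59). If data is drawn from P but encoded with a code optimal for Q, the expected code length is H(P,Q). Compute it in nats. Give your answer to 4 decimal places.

0.8661 nats

H(P,Q) = −Σ p·ln q.
  −0.93·ln(0.41) = 0.82919
  −0.07·ln(0.59) = 0.03693
H(P,Q) = 0.8661 nats.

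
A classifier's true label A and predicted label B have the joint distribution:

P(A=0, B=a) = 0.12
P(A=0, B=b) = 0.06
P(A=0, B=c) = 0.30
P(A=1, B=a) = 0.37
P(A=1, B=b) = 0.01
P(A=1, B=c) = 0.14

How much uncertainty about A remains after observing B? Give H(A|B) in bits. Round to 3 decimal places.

0.832 bits

Chain rule: H(A|B) = H(A,B) − H(B).
Marginals: p(A) = (0.4800, 0.5200), p(B) = (0.4900, 0.0700, 0.4400).
H(A,B) = 2.1260 bits; H(B) = 1.2940 bits.
H(A|B) = 2.1260 − 1.2940 = 0.832 bits.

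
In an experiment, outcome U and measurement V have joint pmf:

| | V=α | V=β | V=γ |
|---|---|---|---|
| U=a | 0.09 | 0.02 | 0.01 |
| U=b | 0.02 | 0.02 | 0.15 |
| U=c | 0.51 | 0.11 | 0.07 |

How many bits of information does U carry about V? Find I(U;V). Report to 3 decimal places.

Marginals: p(U) = (0.1200, 0.1900, 0.6900), p(V) = (0.6200, 0.1500, 0.2300).
I(U;V) = Σ p(x,y)·log₂[p(x,y)/(p(x)p(y))].
  (a,α): 0.09·log₂(1.2097) = 0.0247
  (a,β): 0.02·log₂(1.1111) = 0.0030
  (a,γ): 0.01·log₂(0.3623) = -0.0146
  (b,α): 0.02·log₂(0.1698) = -0.0512
  (b,β): 0.02·log₂(0.7018) = -0.0102
  (b,γ): 0.15·log₂(3.4325) = 0.2669
  (c,α): 0.51·log₂(1.1921) = 0.1293
  (c,β): 0.11·log₂(1.0628) = 0.0097
  (c,γ): 0.07·log₂(0.4411) = -0.0827
Sum = 0.275 bits.

0.275 bits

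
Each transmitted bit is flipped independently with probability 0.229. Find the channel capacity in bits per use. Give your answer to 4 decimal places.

0.2237 bits

Binary symmetric channel: C = 1 − h₂(ε) where h₂ is the binary entropy function.
h₂(0.229) = −0.229·log₂0.229 − 0.771·log₂0.771 = 0.7763.
C = 1 − 0.7763 = 0.2237 bits per channel use.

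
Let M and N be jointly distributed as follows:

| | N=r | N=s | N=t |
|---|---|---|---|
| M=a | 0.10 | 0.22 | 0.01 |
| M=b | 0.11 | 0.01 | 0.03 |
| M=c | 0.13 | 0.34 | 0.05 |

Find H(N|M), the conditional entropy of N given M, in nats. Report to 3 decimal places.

0.795 nats

Marginals: p(M) = (0.3300, 0.1500, 0.5200), p(N) = (0.3400, 0.5700, 0.0900).
H(N|M) = Σ p(M) · H(N|M=·).
  M=a: p=0.3300, H(N|M=a) = 0.7381
  M=b: p=0.1500, H(N|M=b) = 0.7299
  M=c: p=0.5200, H(N|M=c) = 0.8496
Weighted sum = 0.795 nats.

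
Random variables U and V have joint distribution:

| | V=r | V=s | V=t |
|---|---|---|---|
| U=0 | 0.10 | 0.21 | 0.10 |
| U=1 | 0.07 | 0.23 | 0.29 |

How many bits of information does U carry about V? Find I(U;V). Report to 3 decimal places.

Marginals: p(U) = (0.4100, 0.5900), p(V) = (0.1700, 0.4400, 0.3900).
I(U;V) = Σ p(x,y)·log₂[p(x,y)/(p(x)p(y))].
  (0,r): 0.10·log₂(1.4347) = 0.0521
  (0,s): 0.21·log₂(1.1641) = 0.0460
  (0,t): 0.10·log₂(0.6254) = -0.0677
  (1,r): 0.07·log₂(0.6979) = -0.0363
  (1,s): 0.23·log₂(0.8860) = -0.0402
  (1,t): 0.29·log₂(1.2603) = 0.0968
Sum = 0.051 bits.

0.051 bits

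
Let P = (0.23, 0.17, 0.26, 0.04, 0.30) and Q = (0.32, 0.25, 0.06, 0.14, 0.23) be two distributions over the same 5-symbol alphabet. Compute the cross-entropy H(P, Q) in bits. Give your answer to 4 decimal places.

H(P,Q) = −Σ p·log₂ q.
  −0.23·log₂(0.32) = 0.37809
  −0.17·log₂(0.25) = 0.34000
  −0.26·log₂(0.06) = 1.05531
  −0.04·log₂(0.14) = 0.11346
  −0.30·log₂(0.23) = 0.63609
H(P,Q) = 2.5229 bits.

2.5229 bits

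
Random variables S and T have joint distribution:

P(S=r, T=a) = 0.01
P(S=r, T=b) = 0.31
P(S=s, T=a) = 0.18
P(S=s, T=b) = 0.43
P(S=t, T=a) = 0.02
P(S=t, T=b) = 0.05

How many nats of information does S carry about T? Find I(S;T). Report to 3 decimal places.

Marginals: p(S) = (0.3200, 0.6100, 0.0700), p(T) = (0.2100, 0.7900).
I(S;T) = Σ p(x,y)·ln[p(x,y)/(p(x)p(y))].
  (r,a): 0.01·ln(0.1488) = -0.0191
  (r,b): 0.31·ln(1.2263) = 0.0632
  (s,a): 0.18·ln(1.4052) = 0.0612
  (s,b): 0.43·ln(0.8923) = -0.0490
  (t,a): 0.02·ln(1.3605) = 0.0062
  (t,b): 0.05·ln(0.9042) = -0.0050
Sum = 0.058 nats.

0.058 nats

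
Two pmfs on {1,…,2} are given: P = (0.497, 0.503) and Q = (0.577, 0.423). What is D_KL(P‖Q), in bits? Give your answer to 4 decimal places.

0.0187 bits

D(P‖Q) = Σ p·log₂(p/q).
  0.497·log₂(0.497/0.577) = -0.10702
  0.503·log₂(0.503/0.423) = 0.12570
D(P‖Q) = 0.0187 bits.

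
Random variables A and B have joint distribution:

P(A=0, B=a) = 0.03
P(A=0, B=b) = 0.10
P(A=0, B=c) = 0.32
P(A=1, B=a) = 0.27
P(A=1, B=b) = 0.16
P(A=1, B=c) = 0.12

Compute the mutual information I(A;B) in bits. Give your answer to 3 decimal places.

Marginals: p(A) = (0.4500, 0.5500), p(B) = (0.3000, 0.2600, 0.4400).
I(A;B) = Σ p(x,y)·log₂[p(x,y)/(p(x)p(y))].
  (0,a): 0.03·log₂(0.2222) = -0.0651
  (0,b): 0.10·log₂(0.8547) = -0.0227
  (0,c): 0.32·log₂(1.6162) = 0.2216
  (1,a): 0.27·log₂(1.6364) = 0.1918
  (1,b): 0.16·log₂(1.1189) = 0.0259
  (1,c): 0.12·log₂(0.4959) = -0.1214
Sum = 0.230 bits.

0.230 bits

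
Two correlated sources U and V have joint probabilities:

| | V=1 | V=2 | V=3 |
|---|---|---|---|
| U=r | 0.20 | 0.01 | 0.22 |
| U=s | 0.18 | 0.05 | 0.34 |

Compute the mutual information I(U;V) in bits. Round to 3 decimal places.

Marginals: p(U) = (0.4300, 0.5700), p(V) = (0.3800, 0.0600, 0.5600).
I(U;V) = H(U) + H(V) − H(U,V).
H(U) = 0.9858, H(V) = 1.2424, H(U,V) = 2.2020.
I(U;V) = 0.9858 + 1.2424 − 2.2020 = 0.026 bits.

0.026 bits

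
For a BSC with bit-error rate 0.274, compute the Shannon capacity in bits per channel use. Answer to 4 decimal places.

0.1529 bits

Binary symmetric channel: C = 1 − h₂(ε) where h₂ is the binary entropy function.
h₂(0.274) = −0.274·log₂0.274 − 0.726·log₂0.726 = 0.8471.
C = 1 − 0.8471 = 0.1529 bits per channel use.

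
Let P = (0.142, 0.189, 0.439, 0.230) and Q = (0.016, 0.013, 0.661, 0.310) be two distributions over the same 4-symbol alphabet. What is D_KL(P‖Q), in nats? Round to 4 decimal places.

0.5676 nats

D(P‖Q) = Σ p·ln(p/q).
  0.142·ln(0.142/0.016) = 0.31002
  0.189·ln(0.189/0.013) = 0.50591
  0.439·ln(0.439/0.661) = -0.17966
  0.230·ln(0.230/0.310) = -0.06865
D(P‖Q) = 0.5676 nats.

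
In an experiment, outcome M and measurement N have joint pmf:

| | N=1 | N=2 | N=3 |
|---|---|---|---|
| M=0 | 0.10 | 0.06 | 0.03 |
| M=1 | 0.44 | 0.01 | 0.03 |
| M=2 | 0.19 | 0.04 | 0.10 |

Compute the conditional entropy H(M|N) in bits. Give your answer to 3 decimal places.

Marginals: p(M) = (0.1900, 0.4800, 0.3300), p(N) = (0.7300, 0.1100, 0.1600).
H(M|N) = Σ p(N) · H(M|N=·).
  N=1: p=0.7300, H(M|N=1) = 1.3385
  N=2: p=0.1100, H(M|N=2) = 1.3222
  N=3: p=0.1600, H(M|N=3) = 1.3294
Weighted sum = 1.335 bits.

1.335 bits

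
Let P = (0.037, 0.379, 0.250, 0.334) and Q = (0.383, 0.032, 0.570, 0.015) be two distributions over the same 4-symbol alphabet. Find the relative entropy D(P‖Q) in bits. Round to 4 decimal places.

D(P‖Q) = Σ p·log₂(p/q).
  0.037·log₂(0.037/0.383) = -0.12475
  0.379·log₂(0.379/0.032) = 1.35153
  0.250·log₂(0.250/0.570) = -0.29726
  0.334·log₂(0.334/0.015) = 1.49526
D(P‖Q) = 2.4248 bits.

2.4248 bits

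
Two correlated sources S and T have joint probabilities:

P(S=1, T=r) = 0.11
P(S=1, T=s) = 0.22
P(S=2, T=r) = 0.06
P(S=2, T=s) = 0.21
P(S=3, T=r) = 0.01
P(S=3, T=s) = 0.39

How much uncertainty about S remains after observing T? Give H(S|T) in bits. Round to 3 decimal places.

Chain rule: H(S|T) = H(S,T) − H(T).
Marginals: p(S) = (0.3300, 0.2700, 0.4000), p(T) = (0.1800, 0.8200).
H(S,T) = 2.1435 bits; H(T) = 0.6801 bits.
H(S|T) = 2.1435 − 0.6801 = 1.463 bits.

1.463 bits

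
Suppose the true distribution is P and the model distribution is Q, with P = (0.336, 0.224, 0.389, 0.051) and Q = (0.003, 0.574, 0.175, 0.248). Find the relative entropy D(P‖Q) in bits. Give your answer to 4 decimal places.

D(P‖Q) = Σ p·log₂(p/q).
  0.336·log₂(0.336/0.003) = 2.28727
  0.224·log₂(0.224/0.574) = -0.30409
  0.389·log₂(0.389/0.175) = 0.44829
  0.051·log₂(0.051/0.248) = -0.11637
D(P‖Q) = 2.3151 bits.

2.3151 bits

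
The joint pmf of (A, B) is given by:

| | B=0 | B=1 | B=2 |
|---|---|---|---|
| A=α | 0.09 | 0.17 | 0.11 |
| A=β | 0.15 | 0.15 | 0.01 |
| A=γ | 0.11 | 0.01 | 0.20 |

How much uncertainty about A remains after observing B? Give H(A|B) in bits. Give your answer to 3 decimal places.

1.282 bits

Marginals: p(A) = (0.3700, 0.3100, 0.3200), p(B) = (0.3500, 0.3300, 0.3200).
H(A|B) = Σ p(B) · H(A|B=·).
  B=0: p=0.3500, H(A|B=0) = 1.5525
  B=1: p=0.3300, H(A|B=1) = 1.1629
  B=2: p=0.3200, H(A|B=2) = 1.1096
Weighted sum = 1.282 bits.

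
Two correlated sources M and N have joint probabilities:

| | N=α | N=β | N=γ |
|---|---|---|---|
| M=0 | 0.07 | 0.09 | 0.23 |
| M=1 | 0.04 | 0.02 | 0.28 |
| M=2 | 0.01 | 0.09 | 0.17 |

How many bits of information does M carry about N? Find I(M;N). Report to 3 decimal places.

0.083 bits

Marginals: p(M) = (0.3900, 0.3400, 0.2700), p(N) = (0.1200, 0.2000, 0.6800).
I(M;N) = H(M) + H(N) − H(M,N).
H(M) = 1.5690, H(N) = 1.2098, H(M,N) = 2.6954.
I(M;N) = 1.5690 + 1.2098 − 2.6954 = 0.083 bits.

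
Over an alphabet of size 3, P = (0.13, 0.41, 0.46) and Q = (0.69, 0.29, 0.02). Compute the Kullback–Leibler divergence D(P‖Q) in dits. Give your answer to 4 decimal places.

D(P‖Q) = Σ p·log₁₀(p/q).
  0.13·log₁₀(0.13/0.69) = -0.09424
  0.41·log₁₀(0.41/0.29) = 0.06166
  0.46·log₁₀(0.46/0.02) = 0.62639
D(P‖Q) = 0.5938 dits.

0.5938 dits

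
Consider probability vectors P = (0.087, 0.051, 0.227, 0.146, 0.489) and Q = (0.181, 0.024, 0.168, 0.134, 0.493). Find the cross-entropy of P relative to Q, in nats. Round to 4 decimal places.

1.3831 nats

H(P,Q) = −Σ p·ln q.
  −0.087·ln(0.181) = 0.14871
  −0.051·ln(0.024) = 0.19021
  −0.227·ln(0.168) = 0.40492
  −0.146·ln(0.134) = 0.29345
  −0.489·ln(0.493) = 0.34584
H(P,Q) = 1.3831 nats.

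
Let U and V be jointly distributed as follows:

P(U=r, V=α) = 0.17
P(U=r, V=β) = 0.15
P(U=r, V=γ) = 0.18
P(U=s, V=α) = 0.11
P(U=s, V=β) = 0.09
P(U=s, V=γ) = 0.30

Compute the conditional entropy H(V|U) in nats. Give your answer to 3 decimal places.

1.022 nats

Chain rule: H(V|U) = H(U,V) − H(U).
Marginals: p(U) = (0.5000, 0.5000), p(V) = (0.2800, 0.2400, 0.4800).
H(U,V) = 1.7152 nats; H(U) = 0.6931 nats.
H(V|U) = 1.7152 − 0.6931 = 1.022 nats.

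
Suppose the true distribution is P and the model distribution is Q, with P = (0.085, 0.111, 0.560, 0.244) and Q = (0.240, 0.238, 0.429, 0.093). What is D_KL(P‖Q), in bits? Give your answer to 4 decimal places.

0.3054 bits

D(P‖Q) = Σ p·log₂(p/q).
  0.085·log₂(0.085/0.240) = -0.12729
  0.111·log₂(0.111/0.238) = -0.12214
  0.560·log₂(0.560/0.429) = 0.21529
  0.244·log₂(0.244/0.093) = 0.33955
D(P‖Q) = 0.3054 bits.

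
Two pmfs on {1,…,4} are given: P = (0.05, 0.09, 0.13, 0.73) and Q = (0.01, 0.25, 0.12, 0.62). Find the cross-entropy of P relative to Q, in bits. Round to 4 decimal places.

H(P,Q) = −Σ p·log₂ q.
  −0.05·log₂(0.01) = 0.33219
  −0.09·log₂(0.25) = 0.18000
  −0.13·log₂(0.12) = 0.39766
  −0.73·log₂(0.62) = 0.50345
H(P,Q) = 1.4133 bits.

1.4133 bits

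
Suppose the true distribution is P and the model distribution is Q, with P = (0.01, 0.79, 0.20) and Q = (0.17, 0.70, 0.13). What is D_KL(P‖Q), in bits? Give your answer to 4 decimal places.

D(P‖Q) = Σ p·log₂(p/q).
  0.01·log₂(0.01/0.17) = -0.04087
  0.79·log₂(0.79/0.70) = 0.13785
  0.20·log₂(0.20/0.13) = 0.12430
D(P‖Q) = 0.2213 bits.

0.2213 bits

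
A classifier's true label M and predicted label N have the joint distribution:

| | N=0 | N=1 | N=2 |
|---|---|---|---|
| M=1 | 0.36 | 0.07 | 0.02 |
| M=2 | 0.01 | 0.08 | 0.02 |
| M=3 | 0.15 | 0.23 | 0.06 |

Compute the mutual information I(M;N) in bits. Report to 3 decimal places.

Marginals: p(M) = (0.4500, 0.1100, 0.4400), p(N) = (0.5200, 0.3800, 0.1000).
I(M;N) = Σ p(x,y)·log₂[p(x,y)/(p(x)p(y))].
  (1,0): 0.36·log₂(1.5385) = 0.2237
  (1,1): 0.07·log₂(0.4094) = -0.0902
  (1,2): 0.02·log₂(0.4444) = -0.0234
  (2,0): 0.01·log₂(0.1748) = -0.0252
  (2,1): 0.08·log₂(1.9139) = 0.0749
  (2,2): 0.02·log₂(1.8182) = 0.0172
  (3,0): 0.15·log₂(0.6556) = -0.0914
  (3,1): 0.23·log₂(1.3756) = 0.1058
  (3,2): 0.06·log₂(1.3636) = 0.0268
Sum = 0.218 bits.

0.218 bits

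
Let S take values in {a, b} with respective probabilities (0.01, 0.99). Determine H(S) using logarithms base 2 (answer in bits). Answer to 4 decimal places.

H(S) = −Σ p·log₂ p.
  −(0.01)·log₂(0.01) = 0.06644
  −(0.99)·log₂(0.99) = 0.01435
Sum: 0.06644 + 0.01435 = 0.0808 bits.

0.0808 bits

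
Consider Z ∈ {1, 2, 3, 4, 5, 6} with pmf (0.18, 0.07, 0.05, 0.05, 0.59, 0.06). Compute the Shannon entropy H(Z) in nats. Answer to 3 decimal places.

H(Z) = −Σ p·ln p.
  −(0.18)·ln(0.18) = 0.3087
  −(0.07)·ln(0.07) = 0.1861
  −(0.05)·ln(0.05) = 0.1498
  −(0.05)·ln(0.05) = 0.1498
  −(0.59)·ln(0.59) = 0.3113
  −(0.06)·ln(0.06) = 0.1688
Sum: 0.3087 + 0.1861 + 0.1498 + 0.1498 + 0.3113 + 0.1688 = 1.274 nats.

1.274 nats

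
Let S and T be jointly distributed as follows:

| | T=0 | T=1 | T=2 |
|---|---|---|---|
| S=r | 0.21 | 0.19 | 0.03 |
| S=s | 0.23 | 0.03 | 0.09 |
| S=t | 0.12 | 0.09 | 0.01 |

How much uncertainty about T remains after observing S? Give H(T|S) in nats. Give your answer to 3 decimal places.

Marginals: p(S) = (0.4300, 0.3500, 0.2200), p(T) = (0.5600, 0.3100, 0.1300).
H(T|S) = Σ p(S) · H(T|S=·).
  S=r: p=0.4300, H(T|S=r) = 0.8967
  S=s: p=0.3500, H(T|S=s) = 0.8357
  S=t: p=0.2200, H(T|S=t) = 0.8368
Weighted sum = 0.862 nats.

0.862 nats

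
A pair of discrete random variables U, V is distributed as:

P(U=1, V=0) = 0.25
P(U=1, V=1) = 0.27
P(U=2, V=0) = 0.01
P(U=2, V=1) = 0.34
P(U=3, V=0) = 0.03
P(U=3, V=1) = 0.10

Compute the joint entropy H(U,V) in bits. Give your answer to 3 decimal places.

H(U,V) = −Σ p(x,y)·log₂ p(x,y) over all 6 cells.
  cell (1,0): −0.25·log₂0.25 = 0.5000
  cell (1,1): −0.27·log₂0.27 = 0.5100
  cell (2,0): −0.01·log₂0.01 = 0.0664
  cell (2,1): −0.34·log₂0.34 = 0.5292
  cell (3,0): −0.03·log₂0.03 = 0.1518
  cell (3,1): −0.10·log₂0.10 = 0.3322
Sum = 2.090 bits.

2.090 bits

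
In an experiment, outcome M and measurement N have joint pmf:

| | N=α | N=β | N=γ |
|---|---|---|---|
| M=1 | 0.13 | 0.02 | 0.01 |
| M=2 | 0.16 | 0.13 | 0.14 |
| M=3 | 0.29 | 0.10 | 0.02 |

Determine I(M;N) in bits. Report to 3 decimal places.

0.137 bits

Marginals: p(M) = (0.1600, 0.4300, 0.4100), p(N) = (0.5800, 0.2500, 0.1700).
I(M;N) = H(M) + H(N) − H(M,N).
H(M) = 1.4740, H(N) = 1.3904, H(M,N) = 2.7277.
I(M;N) = 1.4740 + 1.3904 − 2.7277 = 0.137 bits.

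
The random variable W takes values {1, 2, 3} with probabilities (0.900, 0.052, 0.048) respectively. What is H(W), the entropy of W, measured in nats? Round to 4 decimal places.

0.3943 nats

H(W) = −Σ p·ln p.
  −(0.900)·ln(0.900) = 0.09482
  −(0.052)·ln(0.052) = 0.15374
  −(0.048)·ln(0.048) = 0.14575
Sum: 0.09482 + 0.15374 + 0.14575 = 0.3943 nats.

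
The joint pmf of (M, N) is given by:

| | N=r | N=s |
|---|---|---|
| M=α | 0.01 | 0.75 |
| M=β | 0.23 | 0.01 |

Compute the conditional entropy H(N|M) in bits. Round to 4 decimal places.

Marginals: p(M) = (0.7600, 0.2400), p(N) = (0.2400, 0.7600).
H(N|M) = Σ p(M) · H(N|M=·).
  M=α: p=0.7600, H(N|M=α) = 0.1011
  M=β: p=0.2400, H(N|M=β) = 0.2499
Weighted sum = 0.1368 bits.

0.1368 bits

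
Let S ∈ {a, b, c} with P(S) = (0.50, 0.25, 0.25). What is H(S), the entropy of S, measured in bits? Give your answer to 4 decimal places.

H(S) = −Σ p·log₂ p.
  −(0.50)·log₂(0.50) = 0.50000
  −(0.25)·log₂(0.25) = 0.50000
  −(0.25)·log₂(0.25) = 0.50000
Sum: 0.50000 + 0.50000 + 0.50000 = 1.5000 bits.

1.5000 bits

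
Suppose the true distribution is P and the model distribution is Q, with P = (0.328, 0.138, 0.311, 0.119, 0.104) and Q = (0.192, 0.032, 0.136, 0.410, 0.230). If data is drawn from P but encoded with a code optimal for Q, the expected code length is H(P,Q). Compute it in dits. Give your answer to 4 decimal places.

H(P,Q) = −Σ p·log₁₀ q.
  −0.328·log₁₀(0.192) = 0.23508
  −0.138·log₁₀(0.032) = 0.20629
  −0.311·log₁₀(0.136) = 0.26947
  −0.119·log₁₀(0.410) = 0.04608
  −0.104·log₁₀(0.230) = 0.06638
H(P,Q) = 0.8233 dits.

0.8233 dits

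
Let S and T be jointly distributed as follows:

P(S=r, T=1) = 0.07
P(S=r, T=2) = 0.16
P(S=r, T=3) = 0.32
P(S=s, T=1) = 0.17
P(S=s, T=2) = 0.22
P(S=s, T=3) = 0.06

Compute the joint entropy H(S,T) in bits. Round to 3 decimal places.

H(S,T) = −Σ p(x,y)·log₂ p(x,y) over all 6 cells.
  cell (r,1): −0.07·log₂0.07 = 0.2686
  cell (r,2): −0.16·log₂0.16 = 0.4230
  cell (r,3): −0.32·log₂0.32 = 0.5260
  cell (s,1): −0.17·log₂0.17 = 0.4346
  cell (s,2): −0.22·log₂0.22 = 0.4806
  cell (s,3): −0.06·log₂0.06 = 0.2435
Sum = 2.376 bits.

2.376 bits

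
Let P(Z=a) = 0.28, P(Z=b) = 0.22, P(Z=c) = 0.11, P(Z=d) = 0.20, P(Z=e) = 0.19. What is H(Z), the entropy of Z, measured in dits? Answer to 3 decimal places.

0.682 dits

H(Z) = −Σ p·log₁₀ p.
  −(0.28)·log₁₀(0.28) = 0.1548
  −(0.22)·log₁₀(0.22) = 0.1447
  −(0.11)·log₁₀(0.11) = 0.1054
  −(0.20)·log₁₀(0.20) = 0.1398
  −(0.19)·log₁₀(0.19) = 0.1370
Sum: 0.1548 + 0.1447 + 0.1054 + 0.1398 + 0.1370 = 0.682 dits.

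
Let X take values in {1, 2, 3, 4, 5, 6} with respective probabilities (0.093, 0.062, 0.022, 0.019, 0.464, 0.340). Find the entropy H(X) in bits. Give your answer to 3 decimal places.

1.840 bits

H(X) = −Σ p·log₂ p.
  −(0.093)·log₂(0.093) = 0.3187
  −(0.062)·log₂(0.062) = 0.2487
  −(0.022)·log₂(0.022) = 0.1211
  −(0.019)·log₂(0.019) = 0.1086
  −(0.464)·log₂(0.464) = 0.5140
  −(0.340)·log₂(0.340) = 0.5292
Sum: 0.3187 + 0.2487 + 0.1211 + 0.1086 + 0.5140 + 0.5292 = 1.840 bits.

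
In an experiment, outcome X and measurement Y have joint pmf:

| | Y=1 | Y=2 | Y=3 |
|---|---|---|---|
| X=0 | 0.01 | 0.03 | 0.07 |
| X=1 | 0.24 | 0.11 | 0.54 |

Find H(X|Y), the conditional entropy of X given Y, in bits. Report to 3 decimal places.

Chain rule: H(X|Y) = H(X,Y) − H(Y).
Marginals: p(X) = (0.1100, 0.8900), p(Y) = (0.2500, 0.1400, 0.6100).
H(X,Y) = 1.8112 bits; H(Y) = 1.3321 bits.
H(X|Y) = 1.8112 − 1.3321 = 0.479 bits.

0.479 bits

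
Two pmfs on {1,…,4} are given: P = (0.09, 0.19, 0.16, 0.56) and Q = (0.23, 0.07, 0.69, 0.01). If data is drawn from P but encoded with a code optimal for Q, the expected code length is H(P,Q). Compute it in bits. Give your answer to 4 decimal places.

H(P,Q) = −Σ p·log₂ q.
  −0.09·log₂(0.23) = 0.19083
  −0.19·log₂(0.07) = 0.72894
  −0.16·log₂(0.69) = 0.08565
  −0.56·log₂(0.01) = 3.72056
H(P,Q) = 4.7260 bits.

4.7260 bits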